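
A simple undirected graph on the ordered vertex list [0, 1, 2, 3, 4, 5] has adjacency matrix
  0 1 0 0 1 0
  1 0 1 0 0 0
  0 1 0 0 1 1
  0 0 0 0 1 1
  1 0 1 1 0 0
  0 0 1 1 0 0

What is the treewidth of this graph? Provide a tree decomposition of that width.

Each bag holds 3 vertices, so the decomposition has width 2, which upper-bounds the treewidth. The edges 5–3–4–2–5 form a cycle, so G is not a tree and its treewidth is at least 2. Hence tw(G) = 2 exactly.

Treewidth 2.
One optimal decomposition is:
Bags: B1 = {2, 3, 5}  B2 = {2, 3, 4}  B3 = {1, 2, 4}  B4 = {0, 1, 4}
Tree: B1–B2, B2–B3, B3–B4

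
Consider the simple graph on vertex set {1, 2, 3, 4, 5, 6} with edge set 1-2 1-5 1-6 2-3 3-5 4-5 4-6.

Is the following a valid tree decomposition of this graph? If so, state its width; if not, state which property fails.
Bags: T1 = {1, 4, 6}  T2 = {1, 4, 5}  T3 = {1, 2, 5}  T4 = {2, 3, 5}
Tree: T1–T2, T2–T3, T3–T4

Every vertex of G appears in some bag (union = {1, 2, 3, 4, 5, 6}); every edge is covered by a bag; and for each vertex v the set of bags containing v is connected in the bag tree. The decomposition is therefore valid. The largest bag has 3 vertices, so the width is 2.

Yes; width 2.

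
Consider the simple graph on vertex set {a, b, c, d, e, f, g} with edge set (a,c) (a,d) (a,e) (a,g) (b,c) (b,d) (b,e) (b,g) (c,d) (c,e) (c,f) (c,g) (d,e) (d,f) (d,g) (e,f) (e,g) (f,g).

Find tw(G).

4

A width-4 tree decomposition is:
Bags: B1 = {b, c, d, e, g}  B2 = {a, c, d, e, g}  B3 = {c, d, e, f, g}
Tree: B1–B2, B2–B3
Every bag has size at most 5, so the width is 5 − 1 = 4 and tw(G) ≤ 4. Conversely, {a, c, d, e, g} is a clique of size 5, and the vertices of any clique must share a bag in every tree decomposition; so some bag has ≥ 5 vertices and tw(G) ≥ 4. Hence tw(G) = 4 exactly.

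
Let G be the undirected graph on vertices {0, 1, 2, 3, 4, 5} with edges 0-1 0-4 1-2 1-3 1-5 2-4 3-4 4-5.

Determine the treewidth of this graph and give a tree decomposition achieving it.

Treewidth 2.
Bags: B1 = {0, 1, 4}  B2 = {1, 2, 4}  B3 = {1, 3, 4}  B4 = {1, 4, 5}
Tree: B1–B2, B2–B3, B3–B4

The largest bag has 3 vertices, giving width 2; this decomposition certifies tw(G) ≤ 2. For the lower bound, G contains the cycle 1–0–4–2–1, so G is not a forest; only forests have treewidth ≤ 1, hence tw(G) ≥ 2. Hence tw(G) = 2 exactly.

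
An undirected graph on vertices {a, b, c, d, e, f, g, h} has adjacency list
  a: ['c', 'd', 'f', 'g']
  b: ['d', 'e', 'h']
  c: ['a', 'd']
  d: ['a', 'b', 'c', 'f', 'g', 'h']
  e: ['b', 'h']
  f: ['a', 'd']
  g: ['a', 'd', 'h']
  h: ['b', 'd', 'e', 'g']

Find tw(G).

A width-2 tree decomposition is:
Bags: B1 = {a, d, g}  B2 = {d, g, h}  B3 = {b, d, h}  B4 = {a, d, f}  B5 = {b, e, h}  B6 = {a, c, d}
Tree: B1–B2, B2–B3, B1–B4, B3–B5, B4–B6
Each bag holds 3 vertices, so the decomposition has width 2, which upper-bounds the treewidth. For the lower bound, the 3 vertices {d, g, h} are pairwise adjacent, and any tree decomposition puts a clique entirely inside one bag — forcing width ≥ 2. Combining the bounds, tw(G) = 2.

2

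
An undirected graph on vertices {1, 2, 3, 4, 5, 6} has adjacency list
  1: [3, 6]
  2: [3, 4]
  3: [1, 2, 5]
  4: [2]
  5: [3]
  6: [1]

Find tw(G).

1

A width-1 tree decomposition is:
Bags: B1 = {2, 3}  B2 = {1, 3}  B3 = {2, 4}  B4 = {1, 6}  B5 = {3, 5}
Tree: B1–B2, B1–B3, B2–B4, B2–B5
Each bag holds 2 vertices, so the decomposition has width 1, which upper-bounds the treewidth. G has an edge, so its treewidth is at least 1. The upper and lower bounds meet at 1, so that is the treewidth.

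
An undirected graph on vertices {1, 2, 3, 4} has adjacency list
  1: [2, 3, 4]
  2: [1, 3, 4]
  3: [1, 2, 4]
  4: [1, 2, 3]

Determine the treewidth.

3

A width-3 tree decomposition is:
Bags: B1 = {1, 2, 3, 4}
Tree: (single bag)
With just one bag of size 4, the width is 4 − 1 = 3, so tw(G) ≤ 3. On the other hand G contains the 4-clique {1, 2, 3, 4}. A clique must lie in a single bag of any decomposition, so no decomposition can have width below 3. Hence tw(G) = 3 exactly.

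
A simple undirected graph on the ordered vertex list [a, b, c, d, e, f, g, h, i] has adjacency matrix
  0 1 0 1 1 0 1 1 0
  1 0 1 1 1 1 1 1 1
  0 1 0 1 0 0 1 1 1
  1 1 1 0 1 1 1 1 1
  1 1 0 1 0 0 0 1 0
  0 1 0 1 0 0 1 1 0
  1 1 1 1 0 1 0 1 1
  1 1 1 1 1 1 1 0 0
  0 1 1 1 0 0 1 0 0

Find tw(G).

4

A width-4 tree decomposition is:
Bags: B1 = {a, b, d, g, h}  B2 = {b, c, d, g, h}  B3 = {b, d, f, g, h}  B4 = {a, b, d, e, h}  B5 = {b, c, d, g, i}
Tree: B1–B2, B1–B3, B1–B4, B2–B5
Each bag holds 5 vertices, so the decomposition has width 4, which upper-bounds the treewidth. Conversely, {b, d, f, g, h} is a clique of size 5, and the vertices of any clique must share a bag in every tree decomposition; so some bag has ≥ 5 vertices and tw(G) ≥ 4. Therefore the treewidth is 4.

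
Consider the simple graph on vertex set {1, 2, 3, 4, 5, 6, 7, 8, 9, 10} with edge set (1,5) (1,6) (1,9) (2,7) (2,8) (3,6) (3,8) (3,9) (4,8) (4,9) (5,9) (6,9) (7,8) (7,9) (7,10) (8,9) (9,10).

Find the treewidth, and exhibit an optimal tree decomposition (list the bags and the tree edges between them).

Treewidth 2.
One such decomposition:
Bags: B1 = {3, 8, 9}  B2 = {3, 6, 9}  B3 = {4, 8, 9}  B4 = {7, 8, 9}  B5 = {7, 9, 10}  B6 = {1, 6, 9}  B7 = {2, 7, 8}  B8 = {1, 5, 9}
Tree: B1–B2, B1–B3, B1–B4, B4–B5, B2–B6, B4–B7, B6–B8

The largest bag has 3 vertices, giving width 2; this decomposition certifies tw(G) ≤ 2. Conversely, {1, 5, 9} is a clique of size 3, and the vertices of any clique must share a bag in every tree decomposition; so some bag has ≥ 3 vertices and tw(G) ≥ 2. Therefore the treewidth is 2.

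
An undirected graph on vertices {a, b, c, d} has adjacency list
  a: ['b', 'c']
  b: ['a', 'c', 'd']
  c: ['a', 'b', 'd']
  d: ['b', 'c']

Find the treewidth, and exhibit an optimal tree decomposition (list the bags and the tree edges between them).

Treewidth 2.
Bags: B1 = {b, c, d}  B2 = {a, b, c}
Tree: B1–B2

The largest bag has 3 vertices, giving width 2; this decomposition certifies tw(G) ≤ 2. Conversely, {b, c, d} is a clique of size 3, and the vertices of any clique must share a bag in every tree decomposition; so some bag has ≥ 3 vertices and tw(G) ≥ 2. Combining the bounds, tw(G) = 2.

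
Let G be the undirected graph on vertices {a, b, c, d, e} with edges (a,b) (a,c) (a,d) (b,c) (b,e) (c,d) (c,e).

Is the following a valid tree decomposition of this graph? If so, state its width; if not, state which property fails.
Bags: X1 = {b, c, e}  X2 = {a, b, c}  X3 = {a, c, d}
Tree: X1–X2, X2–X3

Yes; width 2.

Vertex coverage: the bags together contain {a, b, c, d, e}, the full vertex set. Edge coverage: each edge of G has both endpoints in at least one bag. Running intersection: for every vertex, the bags containing it form a connected subtree. All three properties hold, so this is a valid tree decomposition of width max|bag| − 1 = 2, and hence tw(G) ≤ 2.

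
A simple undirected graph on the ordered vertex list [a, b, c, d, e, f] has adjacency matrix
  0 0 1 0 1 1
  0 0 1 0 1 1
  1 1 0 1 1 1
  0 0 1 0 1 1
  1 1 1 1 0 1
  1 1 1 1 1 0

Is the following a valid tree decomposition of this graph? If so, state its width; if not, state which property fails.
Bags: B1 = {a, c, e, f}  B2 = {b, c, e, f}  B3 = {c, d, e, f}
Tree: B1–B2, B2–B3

Yes; width 3.

Vertex coverage: the bags together contain {a, b, c, d, e, f}, the full vertex set. Edge coverage: each edge of G has both endpoints in at least one bag. Running intersection: for every vertex, the bags containing it form a connected subtree. All three properties hold, so this is a valid tree decomposition of width max|bag| − 1 = 3, and hence tw(G) ≤ 3.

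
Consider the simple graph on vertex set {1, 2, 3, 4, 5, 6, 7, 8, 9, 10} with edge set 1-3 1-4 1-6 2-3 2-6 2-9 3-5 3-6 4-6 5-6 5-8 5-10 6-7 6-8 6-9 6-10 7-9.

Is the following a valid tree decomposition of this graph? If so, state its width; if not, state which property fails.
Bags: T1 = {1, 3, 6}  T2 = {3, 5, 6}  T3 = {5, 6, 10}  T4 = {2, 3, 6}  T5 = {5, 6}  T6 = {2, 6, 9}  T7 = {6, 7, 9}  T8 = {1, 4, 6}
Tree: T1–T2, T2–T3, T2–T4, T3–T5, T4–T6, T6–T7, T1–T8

No — vertex 8 appears in no bag.

A tree decomposition must satisfy three properties: every vertex lies in some bag; for every edge, both endpoints lie together in some bag; and for every vertex, the bags containing it form a connected subtree. Here vertex 8 appears in no bag, so the decomposition is invalid.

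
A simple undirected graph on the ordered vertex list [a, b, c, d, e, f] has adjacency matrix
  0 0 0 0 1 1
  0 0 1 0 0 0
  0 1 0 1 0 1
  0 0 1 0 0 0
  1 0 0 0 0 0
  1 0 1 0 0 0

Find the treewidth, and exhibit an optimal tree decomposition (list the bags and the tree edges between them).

Each bag holds 2 vertices, so the decomposition has width 1, which upper-bounds the treewidth. Any graph with an edge has treewidth ≥ 1, and G has the edge f–c. Hence tw(G) = 1 exactly.

Treewidth 1.
One optimal decomposition is:
Bags: B1 = {c, f}  B2 = {a, f}  B3 = {c, d}  B4 = {b, c}  B5 = {a, e}
Tree: B1–B2, B1–B3, B3–B4, B2–B5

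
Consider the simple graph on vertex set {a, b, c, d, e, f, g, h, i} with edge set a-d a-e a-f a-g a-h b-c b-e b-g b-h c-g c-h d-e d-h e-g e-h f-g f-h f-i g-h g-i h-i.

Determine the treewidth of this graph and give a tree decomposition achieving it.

The largest bag has 4 vertices, giving width 3; this decomposition certifies tw(G) ≤ 3. On the other hand G contains the 4-clique {a, d, e, h}. A clique must lie in a single bag of any decomposition, so no decomposition can have width below 3. Hence tw(G) = 3 exactly.

Treewidth 3.
Bags: B1 = {b, c, g, h}  B2 = {b, e, g, h}  B3 = {a, e, g, h}  B4 = {a, d, e, h}  B5 = {a, f, g, h}  B6 = {f, g, h, i}
Tree: B1–B2, B2–B3, B3–B4, B3–B5, B5–B6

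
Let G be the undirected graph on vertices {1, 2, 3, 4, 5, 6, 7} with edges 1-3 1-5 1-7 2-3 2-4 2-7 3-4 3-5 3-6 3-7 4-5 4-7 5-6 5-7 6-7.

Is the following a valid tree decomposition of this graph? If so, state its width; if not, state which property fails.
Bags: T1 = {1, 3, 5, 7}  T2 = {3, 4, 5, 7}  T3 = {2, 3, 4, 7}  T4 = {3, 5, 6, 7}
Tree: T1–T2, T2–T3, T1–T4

Every vertex of G appears in some bag (union = {1, 2, 3, 4, 5, 6, 7}); every edge is covered by a bag; and for each vertex v the set of bags containing v is connected in the bag tree. The decomposition is therefore valid. The largest bag has 4 vertices, so the width is 3.

Yes; width 3.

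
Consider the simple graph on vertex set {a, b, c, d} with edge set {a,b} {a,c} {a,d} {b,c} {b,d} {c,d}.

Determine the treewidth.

3

A width-3 tree decomposition is:
Bags: B1 = {a, b, c, d}
Tree: (single bag)
A single bag containing all 4 vertices is trivially a valid decomposition of width 3. On the other hand G contains the 4-clique {a, b, c, d}. A clique must lie in a single bag of any decomposition, so no decomposition can have width below 3. Hence tw(G) = 3 exactly.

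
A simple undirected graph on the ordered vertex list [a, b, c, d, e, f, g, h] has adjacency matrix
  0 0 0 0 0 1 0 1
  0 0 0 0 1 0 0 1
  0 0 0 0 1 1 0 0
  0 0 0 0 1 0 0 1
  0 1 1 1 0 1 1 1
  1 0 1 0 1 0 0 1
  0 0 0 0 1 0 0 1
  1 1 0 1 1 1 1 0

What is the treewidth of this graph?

A width-2 tree decomposition is:
Bags: B1 = {e, f, h}  B2 = {d, e, h}  B3 = {a, f, h}  B4 = {c, e, f}  B5 = {b, e, h}  B6 = {e, g, h}
Tree: B1–B2, B1–B3, B1–B4, B1–B5, B1–B6
Each bag holds 3 vertices, so the decomposition has width 2, which upper-bounds the treewidth. For the lower bound, the 3 vertices {d, e, h} are pairwise adjacent, and any tree decomposition puts a clique entirely inside one bag — forcing width ≥ 2. The upper and lower bounds meet at 2, so that is the treewidth.

2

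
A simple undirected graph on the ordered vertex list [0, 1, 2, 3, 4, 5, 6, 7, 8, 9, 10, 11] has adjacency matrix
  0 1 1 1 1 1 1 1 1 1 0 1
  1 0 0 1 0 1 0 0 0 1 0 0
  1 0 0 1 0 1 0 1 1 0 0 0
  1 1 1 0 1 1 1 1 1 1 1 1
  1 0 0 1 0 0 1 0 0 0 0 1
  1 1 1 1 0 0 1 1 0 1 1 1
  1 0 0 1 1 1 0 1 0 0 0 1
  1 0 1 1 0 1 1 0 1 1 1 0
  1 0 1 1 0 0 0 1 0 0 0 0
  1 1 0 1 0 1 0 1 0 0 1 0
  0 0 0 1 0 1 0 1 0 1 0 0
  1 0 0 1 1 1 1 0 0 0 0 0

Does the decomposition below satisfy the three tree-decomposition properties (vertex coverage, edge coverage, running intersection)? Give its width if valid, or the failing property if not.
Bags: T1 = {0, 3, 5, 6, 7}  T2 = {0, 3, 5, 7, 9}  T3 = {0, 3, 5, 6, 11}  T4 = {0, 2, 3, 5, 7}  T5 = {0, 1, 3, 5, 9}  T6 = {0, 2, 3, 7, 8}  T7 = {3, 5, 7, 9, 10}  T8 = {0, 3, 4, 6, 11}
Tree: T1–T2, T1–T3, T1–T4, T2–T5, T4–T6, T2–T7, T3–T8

Yes; width 4.

Every vertex of G appears in some bag (union = {0, 1, 2, 3, 4, 5, 6, 7, 8, 9, 10, 11}); every edge is covered by a bag; and for each vertex v the set of bags containing v is connected in the bag tree. The decomposition is therefore valid. The largest bag has 5 vertices, so the width is 4.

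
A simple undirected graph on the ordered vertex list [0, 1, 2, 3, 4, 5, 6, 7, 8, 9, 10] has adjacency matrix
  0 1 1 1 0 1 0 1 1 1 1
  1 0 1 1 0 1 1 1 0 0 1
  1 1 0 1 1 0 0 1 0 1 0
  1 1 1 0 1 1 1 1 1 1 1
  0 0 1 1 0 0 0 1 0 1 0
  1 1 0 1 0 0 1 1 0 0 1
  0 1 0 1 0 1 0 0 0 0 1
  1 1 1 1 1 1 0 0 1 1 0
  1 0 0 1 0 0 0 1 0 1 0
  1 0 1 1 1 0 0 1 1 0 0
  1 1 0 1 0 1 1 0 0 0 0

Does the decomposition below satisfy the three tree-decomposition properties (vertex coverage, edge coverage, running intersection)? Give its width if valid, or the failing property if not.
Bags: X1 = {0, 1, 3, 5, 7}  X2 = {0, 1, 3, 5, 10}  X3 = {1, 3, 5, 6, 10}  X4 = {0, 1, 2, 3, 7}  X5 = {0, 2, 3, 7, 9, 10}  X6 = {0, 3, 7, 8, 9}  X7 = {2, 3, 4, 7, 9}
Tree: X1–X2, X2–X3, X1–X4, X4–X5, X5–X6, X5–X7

A tree decomposition must satisfy three properties: every vertex lies in some bag; for every edge, both endpoints lie together in some bag; and for every vertex, the bags containing it form a connected subtree. Here bags containing vertex 10 are not connected in the tree, so the decomposition is invalid.

No — bags containing vertex 10 are not connected in the tree.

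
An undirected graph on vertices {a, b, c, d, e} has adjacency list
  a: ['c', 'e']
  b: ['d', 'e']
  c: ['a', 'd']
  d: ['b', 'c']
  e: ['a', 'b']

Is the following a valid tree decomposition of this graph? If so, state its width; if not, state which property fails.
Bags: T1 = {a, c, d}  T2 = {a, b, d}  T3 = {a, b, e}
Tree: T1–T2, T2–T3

Yes; width 2.

Every vertex of G appears in some bag (union = {a, b, c, d, e}); every edge is covered by a bag; and for each vertex v the set of bags containing v is connected in the bag tree. The decomposition is therefore valid. The largest bag has 3 vertices, so the width is 2.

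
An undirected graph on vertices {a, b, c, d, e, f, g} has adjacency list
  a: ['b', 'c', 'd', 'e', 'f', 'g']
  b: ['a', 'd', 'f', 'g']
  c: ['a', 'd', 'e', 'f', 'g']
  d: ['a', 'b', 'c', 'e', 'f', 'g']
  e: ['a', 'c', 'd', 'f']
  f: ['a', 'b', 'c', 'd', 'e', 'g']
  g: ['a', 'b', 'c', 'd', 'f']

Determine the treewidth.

4

A width-4 tree decomposition is:
Bags: B1 = {a, c, d, e, f}  B2 = {a, c, d, f, g}  B3 = {a, b, d, f, g}
Tree: B1–B2, B2–B3
The largest bag has 5 vertices, giving width 4; this decomposition certifies tw(G) ≤ 4. Conversely, {a, c, d, f, g} is a clique of size 5, and the vertices of any clique must share a bag in every tree decomposition; so some bag has ≥ 5 vertices and tw(G) ≥ 4. Therefore the treewidth is 4.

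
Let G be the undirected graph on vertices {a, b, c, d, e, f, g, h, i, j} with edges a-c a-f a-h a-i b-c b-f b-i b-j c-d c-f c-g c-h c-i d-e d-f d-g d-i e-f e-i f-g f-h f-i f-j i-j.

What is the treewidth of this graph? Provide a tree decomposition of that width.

Treewidth 3.
One such decomposition:
Bags: B1 = {c, d, f, i}  B2 = {d, e, f, i}  B3 = {b, c, f, i}  B4 = {b, f, i, j}  B5 = {a, c, f, i}  B6 = {a, c, f, h}  B7 = {c, d, f, g}
Tree: B1–B2, B1–B3, B3–B4, B1–B5, B5–B6, B1–B7

Every bag has size at most 4, so the width is 4 − 1 = 3 and tw(G) ≤ 3. Conversely, {c, d, f, g} is a clique of size 4, and the vertices of any clique must share a bag in every tree decomposition; so some bag has ≥ 4 vertices and tw(G) ≥ 3. Therefore the treewidth is 3.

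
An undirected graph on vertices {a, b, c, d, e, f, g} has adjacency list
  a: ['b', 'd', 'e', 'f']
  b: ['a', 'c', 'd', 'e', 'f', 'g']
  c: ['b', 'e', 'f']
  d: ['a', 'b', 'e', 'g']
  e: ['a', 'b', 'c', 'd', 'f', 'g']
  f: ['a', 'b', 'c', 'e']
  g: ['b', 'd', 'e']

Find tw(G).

3

A width-3 tree decomposition is:
Bags: B1 = {a, b, d, e}  B2 = {b, d, e, g}  B3 = {a, b, e, f}  B4 = {b, c, e, f}
Tree: B1–B2, B1–B3, B3–B4
Every bag has size at most 4, so the width is 4 − 1 = 3 and tw(G) ≤ 3. On the other hand G contains the 4-clique {b, d, e, g}. A clique must lie in a single bag of any decomposition, so no decomposition can have width below 3. Combining the bounds, tw(G) = 3.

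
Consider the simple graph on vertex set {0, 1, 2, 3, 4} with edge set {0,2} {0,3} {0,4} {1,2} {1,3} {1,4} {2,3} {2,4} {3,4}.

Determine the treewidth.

3

A width-3 tree decomposition is:
Bags: B1 = {1, 2, 3, 4}  B2 = {0, 2, 3, 4}
Tree: B1–B2
Each bag holds 4 vertices, so the decomposition has width 3, which upper-bounds the treewidth. Conversely, {0, 2, 3, 4} is a clique of size 4, and the vertices of any clique must share a bag in every tree decomposition; so some bag has ≥ 4 vertices and tw(G) ≥ 3. The upper and lower bounds meet at 3, so that is the treewidth.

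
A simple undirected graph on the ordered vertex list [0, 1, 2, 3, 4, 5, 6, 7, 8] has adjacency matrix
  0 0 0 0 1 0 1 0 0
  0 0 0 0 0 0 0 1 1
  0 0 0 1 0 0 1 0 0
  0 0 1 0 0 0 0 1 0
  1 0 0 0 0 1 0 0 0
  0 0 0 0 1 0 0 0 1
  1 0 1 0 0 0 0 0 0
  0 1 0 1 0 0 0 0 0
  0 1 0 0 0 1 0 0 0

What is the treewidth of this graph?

2

A width-2 tree decomposition is:
Bags: B1 = {1, 5, 8}  B2 = {1, 5, 7}  B3 = {3, 5, 7}  B4 = {2, 3, 5}  B5 = {2, 5, 6}  B6 = {0, 5, 6}  B7 = {0, 4, 5}
Tree: B1–B2, B2–B3, B3–B4, B4–B5, B5–B6, B6–B7
The largest bag has 3 vertices, giving width 2; this decomposition certifies tw(G) ≤ 2. For the lower bound, G contains the cycle 5–8–1–7–3–2–6–0–4–5, so G is not a forest; only forests have treewidth ≤ 1, hence tw(G) ≥ 2. Hence tw(G) = 2 exactly.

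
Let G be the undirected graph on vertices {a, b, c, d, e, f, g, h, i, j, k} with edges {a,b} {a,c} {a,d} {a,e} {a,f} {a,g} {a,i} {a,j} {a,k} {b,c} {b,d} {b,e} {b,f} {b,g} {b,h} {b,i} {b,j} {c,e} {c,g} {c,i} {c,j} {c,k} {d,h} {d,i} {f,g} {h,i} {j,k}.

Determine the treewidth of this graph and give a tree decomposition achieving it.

Each bag holds 4 vertices, so the decomposition has width 3, which upper-bounds the treewidth. Conversely, {a, c, j, k} is a clique of size 4, and the vertices of any clique must share a bag in every tree decomposition; so some bag has ≥ 4 vertices and tw(G) ≥ 3. Combining the bounds, tw(G) = 3.

Treewidth 3.
One such decomposition:
Bags: B1 = {a, b, f, g}  B2 = {a, b, c, g}  B3 = {a, b, c, i}  B4 = {a, b, c, j}  B5 = {a, b, d, i}  B6 = {b, d, h, i}  B7 = {a, b, c, e}  B8 = {a, c, j, k}
Tree: B1–B2, B2–B3, B2–B4, B3–B5, B5–B6, B3–B7, B4–B8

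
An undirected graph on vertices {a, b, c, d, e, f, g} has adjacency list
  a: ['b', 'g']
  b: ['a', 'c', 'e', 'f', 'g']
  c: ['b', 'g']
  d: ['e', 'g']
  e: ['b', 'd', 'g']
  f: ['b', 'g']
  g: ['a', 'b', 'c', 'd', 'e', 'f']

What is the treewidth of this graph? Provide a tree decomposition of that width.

Every bag has size at most 3, so the width is 3 − 1 = 2 and tw(G) ≤ 2. On the other hand G contains the 3-clique {d, e, g}. A clique must lie in a single bag of any decomposition, so no decomposition can have width below 2. Therefore the treewidth is 2.

Treewidth 2.
One optimal decomposition is:
Bags: B1 = {b, e, g}  B2 = {b, f, g}  B3 = {b, c, g}  B4 = {a, b, g}  B5 = {d, e, g}
Tree: B1–B2, B2–B3, B3–B4, B1–B5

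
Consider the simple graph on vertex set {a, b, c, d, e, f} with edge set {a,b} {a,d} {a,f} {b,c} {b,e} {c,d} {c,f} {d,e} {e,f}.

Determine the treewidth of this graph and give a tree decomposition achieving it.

Treewidth 3.
Bags: B1 = {a, c, d, e}  B2 = {a, b, c, e}  B3 = {a, c, e, f}
Tree: B1–B2, B2–B3

Each bag holds 4 vertices, so the decomposition has width 3, which upper-bounds the treewidth. For the lower bound: the 4 vertex sets {c,d}, {b,e}, {a}, {f} are disjoint, each induces a connected subgraph, and every pair is joined by at least one edge of G. Contracting each set to a single vertex therefore yields K_{4} as a minor, and since treewidth is minor-monotone, tw(G) ≥ tw(K_{4}) = 3. Combining the bounds, tw(G) = 3.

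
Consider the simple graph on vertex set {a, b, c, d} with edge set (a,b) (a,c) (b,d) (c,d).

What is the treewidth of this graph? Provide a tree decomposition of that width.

Treewidth 2.
Bags: B1 = {a, b, d}  B2 = {a, c, d}
Tree: B1–B2

Every bag has size at most 3, so the width is 3 − 1 = 2 and tw(G) ≤ 2. Since d–b–a–c–d is a cycle in G, G is not acyclic. Forests are exactly the graphs of treewidth ≤ 1, so tw(G) ≥ 2. Combining the bounds, tw(G) = 2.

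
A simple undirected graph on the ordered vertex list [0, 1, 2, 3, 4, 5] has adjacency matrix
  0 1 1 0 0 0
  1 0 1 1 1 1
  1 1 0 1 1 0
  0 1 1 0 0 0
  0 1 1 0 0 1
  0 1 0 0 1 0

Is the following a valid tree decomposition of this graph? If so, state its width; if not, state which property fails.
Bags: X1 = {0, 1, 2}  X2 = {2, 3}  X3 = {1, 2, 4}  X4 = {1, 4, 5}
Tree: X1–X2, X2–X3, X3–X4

No — edge (1,3) lies in no bag.

A tree decomposition must satisfy three properties: every vertex lies in some bag; for every edge, both endpoints lie together in some bag; and for every vertex, the bags containing it form a connected subtree. Here edge (1,3) lies in no bag, so the decomposition is invalid.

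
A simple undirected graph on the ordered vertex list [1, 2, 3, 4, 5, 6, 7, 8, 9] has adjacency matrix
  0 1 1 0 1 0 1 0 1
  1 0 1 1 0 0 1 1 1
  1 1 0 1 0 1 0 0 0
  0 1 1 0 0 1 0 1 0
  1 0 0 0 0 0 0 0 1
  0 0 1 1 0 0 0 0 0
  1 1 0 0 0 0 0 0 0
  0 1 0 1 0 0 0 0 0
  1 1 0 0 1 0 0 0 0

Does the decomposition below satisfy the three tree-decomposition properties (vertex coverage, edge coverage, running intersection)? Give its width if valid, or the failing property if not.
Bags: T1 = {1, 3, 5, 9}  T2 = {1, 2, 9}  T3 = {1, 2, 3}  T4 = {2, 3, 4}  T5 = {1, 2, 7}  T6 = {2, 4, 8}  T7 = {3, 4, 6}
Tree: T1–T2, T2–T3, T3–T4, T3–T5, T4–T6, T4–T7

A tree decomposition must satisfy three properties: every vertex lies in some bag; for every edge, both endpoints lie together in some bag; and for every vertex, the bags containing it form a connected subtree. Here bags containing vertex 3 are not connected in the tree, so the decomposition is invalid.

No — bags containing vertex 3 are not connected in the tree.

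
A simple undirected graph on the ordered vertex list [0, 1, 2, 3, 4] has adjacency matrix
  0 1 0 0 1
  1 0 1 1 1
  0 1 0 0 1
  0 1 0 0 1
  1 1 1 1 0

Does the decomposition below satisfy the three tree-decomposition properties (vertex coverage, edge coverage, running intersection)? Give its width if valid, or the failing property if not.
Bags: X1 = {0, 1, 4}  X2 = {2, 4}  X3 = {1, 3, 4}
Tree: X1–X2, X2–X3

A tree decomposition must satisfy three properties: every vertex lies in some bag; for every edge, both endpoints lie together in some bag; and for every vertex, the bags containing it form a connected subtree. Here edge (1,2) lies in no bag, so the decomposition is invalid.

No — edge (1,2) lies in no bag.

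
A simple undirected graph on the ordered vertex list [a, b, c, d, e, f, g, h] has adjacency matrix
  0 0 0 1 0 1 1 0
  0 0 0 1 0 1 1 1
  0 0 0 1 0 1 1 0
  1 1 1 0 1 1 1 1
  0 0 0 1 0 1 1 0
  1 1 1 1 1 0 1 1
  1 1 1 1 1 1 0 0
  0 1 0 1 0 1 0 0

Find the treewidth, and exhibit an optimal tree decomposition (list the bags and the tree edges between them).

The largest bag has 4 vertices, giving width 3; this decomposition certifies tw(G) ≤ 3. For the lower bound, the 4 vertices {d, e, f, g} are pairwise adjacent, and any tree decomposition puts a clique entirely inside one bag — forcing width ≥ 3. Combining the bounds, tw(G) = 3.

Treewidth 3.
One optimal decomposition is:
Bags: B1 = {b, d, f, g}  B2 = {d, e, f, g}  B3 = {c, d, f, g}  B4 = {a, d, f, g}  B5 = {b, d, f, h}
Tree: B1–B2, B1–B3, B2–B4, B1–B5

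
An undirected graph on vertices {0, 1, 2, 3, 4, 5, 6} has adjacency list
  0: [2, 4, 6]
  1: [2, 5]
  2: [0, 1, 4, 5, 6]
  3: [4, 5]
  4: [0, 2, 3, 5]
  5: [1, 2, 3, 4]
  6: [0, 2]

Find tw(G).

2

A width-2 tree decomposition is:
Bags: B1 = {2, 4, 5}  B2 = {0, 2, 4}  B3 = {0, 2, 6}  B4 = {3, 4, 5}  B5 = {1, 2, 5}
Tree: B1–B2, B2–B3, B1–B4, B1–B5
Every bag has size at most 3, so the width is 3 − 1 = 2 and tw(G) ≤ 2. Conversely, {0, 2, 4} is a clique of size 3, and the vertices of any clique must share a bag in every tree decomposition; so some bag has ≥ 3 vertices and tw(G) ≥ 2. Therefore the treewidth is 2.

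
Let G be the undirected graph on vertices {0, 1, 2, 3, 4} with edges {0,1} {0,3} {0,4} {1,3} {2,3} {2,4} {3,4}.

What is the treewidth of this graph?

2

A width-2 tree decomposition is:
Bags: B1 = {2, 3, 4}  B2 = {0, 3, 4}  B3 = {0, 1, 3}
Tree: B1–B2, B2–B3
The largest bag has 3 vertices, giving width 2; this decomposition certifies tw(G) ≤ 2. For the lower bound, the 3 vertices {0, 1, 3} are pairwise adjacent, and any tree decomposition puts a clique entirely inside one bag — forcing width ≥ 2. Hence tw(G) = 2 exactly.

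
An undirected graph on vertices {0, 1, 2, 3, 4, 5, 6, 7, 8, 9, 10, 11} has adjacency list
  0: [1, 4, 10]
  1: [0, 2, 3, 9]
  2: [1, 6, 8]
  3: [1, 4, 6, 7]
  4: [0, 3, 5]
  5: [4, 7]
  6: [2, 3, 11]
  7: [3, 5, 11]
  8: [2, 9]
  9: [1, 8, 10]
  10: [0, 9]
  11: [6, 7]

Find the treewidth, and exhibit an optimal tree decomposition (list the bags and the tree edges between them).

Every bag has size at most 4, so the width is 4 − 1 = 3 and tw(G) ≤ 3. For the lower bound: the 4 vertex sets {8,9,10}, {0}, {1}, {2,3,4,6} are disjoint, each induces a connected subgraph, and every pair is joined by at least one edge of G. Contracting each set to a single vertex therefore yields K_{4} as a minor, and since treewidth is minor-monotone, tw(G) ≥ tw(K_{4}) = 3. The upper and lower bounds meet at 3, so that is the treewidth.

Treewidth 3.
Bags: B1 = {0, 8, 9, 10}  B2 = {0, 1, 8, 9}  B3 = {0, 1, 2, 8}  B4 = {0, 1, 2, 4}  B5 = {1, 2, 3, 4}  B6 = {2, 3, 4, 6}  B7 = {3, 4, 5, 6}  B8 = {3, 5, 6, 7}  B9 = {5, 6, 7, 11}
Tree: B1–B2, B2–B3, B3–B4, B4–B5, B5–B6, B6–B7, B7–B8, B8–B9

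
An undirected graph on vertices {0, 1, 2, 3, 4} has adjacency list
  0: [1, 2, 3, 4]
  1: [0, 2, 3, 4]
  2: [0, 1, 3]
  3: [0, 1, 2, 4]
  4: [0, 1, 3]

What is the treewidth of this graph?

3

A width-3 tree decomposition is:
Bags: B1 = {0, 1, 2, 3}  B2 = {0, 1, 3, 4}
Tree: B1–B2
The largest bag has 4 vertices, giving width 3; this decomposition certifies tw(G) ≤ 3. For the lower bound, the 4 vertices {0, 1, 2, 3} are pairwise adjacent, and any tree decomposition puts a clique entirely inside one bag — forcing width ≥ 3. Combining the bounds, tw(G) = 3.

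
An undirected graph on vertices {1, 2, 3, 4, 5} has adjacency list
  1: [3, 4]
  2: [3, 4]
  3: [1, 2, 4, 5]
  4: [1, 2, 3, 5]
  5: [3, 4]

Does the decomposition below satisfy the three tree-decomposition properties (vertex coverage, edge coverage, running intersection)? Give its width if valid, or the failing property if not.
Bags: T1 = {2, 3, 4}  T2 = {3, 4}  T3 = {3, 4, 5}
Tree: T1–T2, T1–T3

No — vertex 1 appears in no bag.

A tree decomposition must satisfy three properties: every vertex lies in some bag; for every edge, both endpoints lie together in some bag; and for every vertex, the bags containing it form a connected subtree. Here vertex 1 appears in no bag, so the decomposition is invalid.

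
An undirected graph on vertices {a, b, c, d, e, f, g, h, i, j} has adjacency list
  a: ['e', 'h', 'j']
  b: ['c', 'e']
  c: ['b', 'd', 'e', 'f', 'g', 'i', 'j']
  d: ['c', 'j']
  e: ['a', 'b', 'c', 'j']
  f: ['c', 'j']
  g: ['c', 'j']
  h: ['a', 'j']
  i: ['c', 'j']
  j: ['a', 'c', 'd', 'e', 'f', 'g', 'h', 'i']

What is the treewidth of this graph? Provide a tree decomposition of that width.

Treewidth 2.
One such decomposition:
Bags: B1 = {c, f, j}  B2 = {c, d, j}  B3 = {c, e, j}  B4 = {a, e, j}  B5 = {a, h, j}  B6 = {c, i, j}  B7 = {c, g, j}  B8 = {b, c, e}
Tree: B1–B2, B1–B3, B3–B4, B4–B5, B3–B6, B1–B7, B3–B8

Every bag has size at most 3, so the width is 3 − 1 = 2 and tw(G) ≤ 2. On the other hand G contains the 3-clique {a, h, j}. A clique must lie in a single bag of any decomposition, so no decomposition can have width below 2. Combining the bounds, tw(G) = 2.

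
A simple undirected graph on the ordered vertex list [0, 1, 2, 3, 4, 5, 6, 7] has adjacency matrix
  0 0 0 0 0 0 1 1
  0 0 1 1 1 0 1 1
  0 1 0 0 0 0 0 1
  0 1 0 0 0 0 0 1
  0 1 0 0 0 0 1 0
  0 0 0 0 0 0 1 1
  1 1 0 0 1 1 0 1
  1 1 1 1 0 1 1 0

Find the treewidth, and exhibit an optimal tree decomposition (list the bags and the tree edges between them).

Every bag has size at most 3, so the width is 3 − 1 = 2 and tw(G) ≤ 2. For the lower bound, the 3 vertices {1, 4, 6} are pairwise adjacent, and any tree decomposition puts a clique entirely inside one bag — forcing width ≥ 2. The upper and lower bounds meet at 2, so that is the treewidth.

Treewidth 2.
One optimal decomposition is:
Bags: B1 = {1, 6, 7}  B2 = {1, 3, 7}  B3 = {5, 6, 7}  B4 = {1, 4, 6}  B5 = {0, 6, 7}  B6 = {1, 2, 7}
Tree: B1–B2, B1–B3, B1–B4, B3–B5, B2–B6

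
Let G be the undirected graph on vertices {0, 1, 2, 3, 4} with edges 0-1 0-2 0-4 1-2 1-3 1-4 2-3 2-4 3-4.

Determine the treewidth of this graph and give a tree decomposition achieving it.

Each bag holds 4 vertices, so the decomposition has width 3, which upper-bounds the treewidth. Conversely, {0, 1, 2, 4} is a clique of size 4, and the vertices of any clique must share a bag in every tree decomposition; so some bag has ≥ 4 vertices and tw(G) ≥ 3. Combining the bounds, tw(G) = 3.

Treewidth 3.
Bags: B1 = {0, 1, 2, 4}  B2 = {1, 2, 3, 4}
Tree: B1–B2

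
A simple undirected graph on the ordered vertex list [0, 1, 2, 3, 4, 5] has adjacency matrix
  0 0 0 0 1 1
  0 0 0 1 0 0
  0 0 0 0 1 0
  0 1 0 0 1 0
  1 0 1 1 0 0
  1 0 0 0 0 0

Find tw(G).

1

A width-1 tree decomposition is:
Bags: B1 = {0, 4}  B2 = {2, 4}  B3 = {3, 4}  B4 = {0, 5}  B5 = {1, 3}
Tree: B1–B2, B2–B3, B1–B4, B3–B5
The largest bag has 2 vertices, giving width 1; this decomposition certifies tw(G) ≤ 1. G has an edge, so its treewidth is at least 1. The upper and lower bounds meet at 1, so that is the treewidth.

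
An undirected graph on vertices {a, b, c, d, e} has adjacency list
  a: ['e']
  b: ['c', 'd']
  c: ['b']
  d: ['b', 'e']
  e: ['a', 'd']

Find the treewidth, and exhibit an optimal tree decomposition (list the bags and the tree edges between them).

The largest bag has 2 vertices, giving width 1; this decomposition certifies tw(G) ≤ 1. Any graph with an edge has treewidth ≥ 1, and G has the edge a–e. Combining the bounds, tw(G) = 1.

Treewidth 1.
Bags: B1 = {a, e}  B2 = {d, e}  B3 = {b, d}  B4 = {b, c}
Tree: B1–B2, B2–B3, B3–B4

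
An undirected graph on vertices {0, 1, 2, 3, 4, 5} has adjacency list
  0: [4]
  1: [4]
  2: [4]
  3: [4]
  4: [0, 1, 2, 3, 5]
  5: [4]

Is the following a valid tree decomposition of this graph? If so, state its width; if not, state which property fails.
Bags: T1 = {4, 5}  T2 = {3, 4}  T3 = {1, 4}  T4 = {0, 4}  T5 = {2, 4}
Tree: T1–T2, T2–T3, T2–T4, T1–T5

Yes; width 1.

Vertex coverage: the bags together contain {0, 1, 2, 3, 4, 5}, the full vertex set. Edge coverage: each edge of G has both endpoints in at least one bag. Running intersection: for every vertex, the bags containing it form a connected subtree. All three properties hold, so this is a valid tree decomposition of width max|bag| − 1 = 1, and hence tw(G) ≤ 1.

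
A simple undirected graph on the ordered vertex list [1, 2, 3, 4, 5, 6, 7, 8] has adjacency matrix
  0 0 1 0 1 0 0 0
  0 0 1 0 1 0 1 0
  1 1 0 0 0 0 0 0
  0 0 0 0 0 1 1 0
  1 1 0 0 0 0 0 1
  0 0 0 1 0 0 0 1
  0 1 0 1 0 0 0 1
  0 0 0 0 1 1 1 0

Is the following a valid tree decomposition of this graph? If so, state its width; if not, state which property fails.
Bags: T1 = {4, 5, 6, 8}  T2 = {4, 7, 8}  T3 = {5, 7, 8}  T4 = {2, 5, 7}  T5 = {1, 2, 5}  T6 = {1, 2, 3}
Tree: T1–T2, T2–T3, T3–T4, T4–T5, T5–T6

A tree decomposition must satisfy three properties: every vertex lies in some bag; for every edge, both endpoints lie together in some bag; and for every vertex, the bags containing it form a connected subtree. Here bags containing vertex 5 are not connected in the tree, so the decomposition is invalid.

No — bags containing vertex 5 are not connected in the tree.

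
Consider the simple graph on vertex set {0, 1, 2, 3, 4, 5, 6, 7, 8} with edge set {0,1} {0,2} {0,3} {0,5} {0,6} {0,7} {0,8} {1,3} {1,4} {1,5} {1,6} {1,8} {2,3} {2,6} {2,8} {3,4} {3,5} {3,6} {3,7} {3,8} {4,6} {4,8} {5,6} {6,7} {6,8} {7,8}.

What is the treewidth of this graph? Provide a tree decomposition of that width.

Treewidth 4.
One optimal decomposition is:
Bags: B1 = {0, 3, 6, 7, 8}  B2 = {0, 2, 3, 6, 8}  B3 = {0, 1, 3, 6, 8}  B4 = {0, 1, 3, 5, 6}  B5 = {1, 3, 4, 6, 8}
Tree: B1–B2, B2–B3, B3–B4, B3–B5

Each bag holds 5 vertices, so the decomposition has width 4, which upper-bounds the treewidth. For the lower bound, the 5 vertices {0, 1, 3, 6, 8} are pairwise adjacent, and any tree decomposition puts a clique entirely inside one bag — forcing width ≥ 4. Combining the bounds, tw(G) = 4.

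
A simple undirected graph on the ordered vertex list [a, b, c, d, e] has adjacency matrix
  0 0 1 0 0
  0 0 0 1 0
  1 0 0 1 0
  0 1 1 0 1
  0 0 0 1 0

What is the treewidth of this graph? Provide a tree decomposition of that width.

Each bag holds 2 vertices, so the decomposition has width 1, which upper-bounds the treewidth. Any graph with an edge has treewidth ≥ 1, and G has the edge e–d. The upper and lower bounds meet at 1, so that is the treewidth.

Treewidth 1.
One such decomposition:
Bags: B1 = {d, e}  B2 = {c, d}  B3 = {a, c}  B4 = {b, d}
Tree: B1–B2, B2–B3, B2–B4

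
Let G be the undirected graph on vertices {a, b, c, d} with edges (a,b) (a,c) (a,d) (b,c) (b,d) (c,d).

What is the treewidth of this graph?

3

A width-3 tree decomposition is:
Bags: B1 = {a, b, c, d}
Tree: (single bag)
A single bag containing all 4 vertices is trivially a valid decomposition of width 3. For the lower bound, the 4 vertices {a, b, c, d} are pairwise adjacent, and any tree decomposition puts a clique entirely inside one bag — forcing width ≥ 3. The upper and lower bounds meet at 3, so that is the treewidth.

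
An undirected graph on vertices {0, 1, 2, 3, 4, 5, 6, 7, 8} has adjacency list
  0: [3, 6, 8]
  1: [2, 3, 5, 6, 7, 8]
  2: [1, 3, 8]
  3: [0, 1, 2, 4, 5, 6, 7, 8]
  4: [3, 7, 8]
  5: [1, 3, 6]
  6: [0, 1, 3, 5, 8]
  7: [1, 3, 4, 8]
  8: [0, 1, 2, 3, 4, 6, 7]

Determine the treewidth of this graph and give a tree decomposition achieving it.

Treewidth 3.
One such decomposition:
Bags: B1 = {1, 3, 6, 8}  B2 = {1, 2, 3, 8}  B3 = {1, 3, 7, 8}  B4 = {0, 3, 6, 8}  B5 = {1, 3, 5, 6}  B6 = {3, 4, 7, 8}
Tree: B1–B2, B2–B3, B1–B4, B1–B5, B3–B6

Every bag has size at most 4, so the width is 4 − 1 = 3 and tw(G) ≤ 3. On the other hand G contains the 4-clique {0, 3, 6, 8}. A clique must lie in a single bag of any decomposition, so no decomposition can have width below 3. Therefore the treewidth is 3.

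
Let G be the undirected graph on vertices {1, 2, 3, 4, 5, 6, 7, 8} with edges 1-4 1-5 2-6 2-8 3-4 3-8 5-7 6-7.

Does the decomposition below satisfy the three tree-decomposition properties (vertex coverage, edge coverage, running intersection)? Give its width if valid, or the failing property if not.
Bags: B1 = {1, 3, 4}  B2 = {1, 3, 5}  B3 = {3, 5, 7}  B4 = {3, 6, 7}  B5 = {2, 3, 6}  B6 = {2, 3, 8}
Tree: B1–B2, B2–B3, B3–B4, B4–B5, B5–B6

Every vertex of G appears in some bag (union = {1, 2, 3, 4, 5, 6, 7, 8}); every edge is covered by a bag; and for each vertex v the set of bags containing v is connected in the bag tree. The decomposition is therefore valid. The largest bag has 3 vertices, so the width is 2.

Yes; width 2.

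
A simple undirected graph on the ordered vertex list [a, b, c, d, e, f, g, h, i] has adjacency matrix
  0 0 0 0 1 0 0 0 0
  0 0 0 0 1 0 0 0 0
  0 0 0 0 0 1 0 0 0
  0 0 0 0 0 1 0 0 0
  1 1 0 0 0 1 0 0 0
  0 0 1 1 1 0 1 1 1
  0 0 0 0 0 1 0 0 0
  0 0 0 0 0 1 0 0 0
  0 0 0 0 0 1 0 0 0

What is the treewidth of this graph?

A width-1 tree decomposition is:
Bags: B1 = {f, i}  B2 = {e, f}  B3 = {f, g}  B4 = {f, h}  B5 = {d, f}  B6 = {b, e}  B7 = {a, e}  B8 = {c, f}
Tree: B1–B2, B1–B3, B2–B4, B2–B5, B2–B6, B6–B7, B3–B8
Each bag holds 2 vertices, so the decomposition has width 1, which upper-bounds the treewidth. Any graph with an edge has treewidth ≥ 1, and G has the edge f–i. Therefore the treewidth is 1.

1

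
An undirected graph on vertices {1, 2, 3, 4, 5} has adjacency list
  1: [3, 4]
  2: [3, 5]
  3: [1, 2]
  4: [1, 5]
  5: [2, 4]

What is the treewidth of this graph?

A width-2 tree decomposition is:
Bags: B1 = {1, 4, 5}  B2 = {1, 3, 5}  B3 = {2, 3, 5}
Tree: B1–B2, B2–B3
The largest bag has 3 vertices, giving width 2; this decomposition certifies tw(G) ≤ 2. The edges 5–4–1–3–2–5 form a cycle, so G is not a tree and its treewidth is at least 2. Combining the bounds, tw(G) = 2.

2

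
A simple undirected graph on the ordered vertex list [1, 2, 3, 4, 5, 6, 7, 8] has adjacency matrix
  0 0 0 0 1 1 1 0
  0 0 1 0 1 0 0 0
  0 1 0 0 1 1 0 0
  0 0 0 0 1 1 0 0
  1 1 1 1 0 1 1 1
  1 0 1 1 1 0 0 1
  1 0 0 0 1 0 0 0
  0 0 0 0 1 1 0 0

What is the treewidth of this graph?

2

A width-2 tree decomposition is:
Bags: B1 = {3, 5, 6}  B2 = {1, 5, 6}  B3 = {2, 3, 5}  B4 = {5, 6, 8}  B5 = {1, 5, 7}  B6 = {4, 5, 6}
Tree: B1–B2, B1–B3, B2–B4, B2–B5, B4–B6
Every bag has size at most 3, so the width is 3 − 1 = 2 and tw(G) ≤ 2. Conversely, {2, 3, 5} is a clique of size 3, and the vertices of any clique must share a bag in every tree decomposition; so some bag has ≥ 3 vertices and tw(G) ≥ 2. Hence tw(G) = 2 exactly.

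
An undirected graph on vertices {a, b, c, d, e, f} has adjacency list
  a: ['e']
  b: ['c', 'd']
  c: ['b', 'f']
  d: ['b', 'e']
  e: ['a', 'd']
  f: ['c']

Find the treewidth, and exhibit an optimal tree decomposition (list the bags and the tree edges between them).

Treewidth 1.
One such decomposition:
Bags: B1 = {b, c}  B2 = {b, d}  B3 = {d, e}  B4 = {a, e}  B5 = {c, f}
Tree: B1–B2, B2–B3, B3–B4, B1–B5

The largest bag has 2 vertices, giving width 1; this decomposition certifies tw(G) ≤ 1. Any graph with an edge has treewidth ≥ 1, and G has the edge c–b. Hence tw(G) = 1 exactly.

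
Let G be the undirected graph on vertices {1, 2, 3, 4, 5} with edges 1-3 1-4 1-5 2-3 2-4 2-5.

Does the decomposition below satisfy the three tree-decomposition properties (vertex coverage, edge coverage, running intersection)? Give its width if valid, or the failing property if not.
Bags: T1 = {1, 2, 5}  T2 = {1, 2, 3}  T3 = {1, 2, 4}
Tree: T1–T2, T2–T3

Checking the three conditions: (i) the bags cover all of {1, 2, 3, 4, 5}; (ii) for each edge, some bag contains both endpoints; (iii) the bags containing any fixed vertex form a subtree. All hold, so the decomposition is valid with width 3 − 1 = 2.

Yes; width 2.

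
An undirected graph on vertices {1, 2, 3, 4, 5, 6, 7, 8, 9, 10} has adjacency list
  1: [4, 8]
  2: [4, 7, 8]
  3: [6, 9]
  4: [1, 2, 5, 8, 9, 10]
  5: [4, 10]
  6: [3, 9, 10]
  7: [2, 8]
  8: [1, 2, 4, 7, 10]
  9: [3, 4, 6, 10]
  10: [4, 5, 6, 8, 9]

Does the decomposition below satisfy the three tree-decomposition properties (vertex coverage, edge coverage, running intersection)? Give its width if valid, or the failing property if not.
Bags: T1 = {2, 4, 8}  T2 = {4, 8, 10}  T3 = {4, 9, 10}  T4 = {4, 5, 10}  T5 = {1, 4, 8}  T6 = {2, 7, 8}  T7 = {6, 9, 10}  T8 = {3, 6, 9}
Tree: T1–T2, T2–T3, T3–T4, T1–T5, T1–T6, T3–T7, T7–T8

Checking the three conditions: (i) the bags cover all of {1, 2, 3, 4, 5, 6, 7, 8, 9, 10}; (ii) for each edge, some bag contains both endpoints; (iii) the bags containing any fixed vertex form a subtree. All hold, so the decomposition is valid with width 3 − 1 = 2.

Yes; width 2.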